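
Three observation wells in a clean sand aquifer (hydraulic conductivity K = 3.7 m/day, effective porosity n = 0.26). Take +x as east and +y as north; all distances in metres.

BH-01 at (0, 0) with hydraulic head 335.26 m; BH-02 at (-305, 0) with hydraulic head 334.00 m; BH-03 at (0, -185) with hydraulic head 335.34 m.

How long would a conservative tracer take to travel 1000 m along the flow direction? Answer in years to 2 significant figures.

∂h/∂x = (334.00 − 335.26) / (-305 − 0) = +0.004131
∂h/∂y = (335.34 − 335.26) / (-185 − 0) = -0.0004324
|∇h| = √(0.004131² + -0.0004324²) = 0.004154
Seepage velocity v = K·i/n = 3.7 × 0.004154 / 0.26 = 0.05911 m/day.
t = 1000 / 0.05911 = 1.692e+04 days = 46.3 years.

46 years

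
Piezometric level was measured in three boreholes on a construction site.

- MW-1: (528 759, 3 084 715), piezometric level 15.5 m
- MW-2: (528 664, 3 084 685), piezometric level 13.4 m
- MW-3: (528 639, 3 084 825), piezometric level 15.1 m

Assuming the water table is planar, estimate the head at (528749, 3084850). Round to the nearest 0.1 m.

Differences from MW-1: to MW-2 (Δx, Δy, Δh) = (-95, -30, -2.1); to MW-3 = (-120, 110, -0.4).
Determinant of the coordinate differences = (-95)·110 − (-120)·(-30) = -14050.
∂h/∂x = [(-2.1)·110 − (-0.4)·(-30)] / -14050 = +0.01730
∂h/∂y = [(-95)·(-0.4) − (-120)·(-2.1)] / -14050 = +0.01523
h(528749, 3084850) = 15.5 + (+0.01730)·(-10) + (+0.01523)·(135) = 15.5 -0.173 +2.056 = 17.383 m.

17.4 m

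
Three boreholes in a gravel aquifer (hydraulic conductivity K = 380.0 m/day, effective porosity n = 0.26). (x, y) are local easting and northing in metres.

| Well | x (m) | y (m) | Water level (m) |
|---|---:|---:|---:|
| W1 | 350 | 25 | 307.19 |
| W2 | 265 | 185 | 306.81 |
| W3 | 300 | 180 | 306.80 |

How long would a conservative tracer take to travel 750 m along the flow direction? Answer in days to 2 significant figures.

Differences from W1: to W2 (Δx, Δy, Δh) = (-85, 160, -0.38); to W3 = (-50, 155, -0.39).
Solve a·Δx + b·Δy = Δh: det = (-85)·155 − (-50)·160 = -5175.
∂h/∂x = [(-0.38)·155 − (-0.39)·160] / -5175 = -0.0006763
∂h/∂y = [(-85)·(-0.39) − (-50)·(-0.38)] / -5175 = -0.002734
|∇h| = √(-0.0006763² + -0.002734²) = 0.002816
Seepage velocity v = K·i/n = 380.0 × 0.002816 / 0.26 = 4.116 m/day.
t = 750 / 4.116 = 182.2 days.

180 days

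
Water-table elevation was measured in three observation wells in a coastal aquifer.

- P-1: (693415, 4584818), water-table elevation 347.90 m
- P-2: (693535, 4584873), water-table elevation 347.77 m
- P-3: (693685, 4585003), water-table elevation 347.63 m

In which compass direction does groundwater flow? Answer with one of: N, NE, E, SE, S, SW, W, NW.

Taking P-1 as reference: P-2−P-1 = (120, 55, -0.13); P-3−P-1 = (270, 185, -0.27).
Solve a·Δx + b·Δy = Δh: det = 120·185 − 270·55 = 7350.
∂h/∂x = [(-0.13)·185 − (-0.27)·55] / 7350 = -0.001252
∂h/∂y = [120·(-0.27) − 270·(-0.13)] / 7350 = +0.0003673
Flow = −∇h = (+0.001252 east, -0.0003673 north), which points east.

E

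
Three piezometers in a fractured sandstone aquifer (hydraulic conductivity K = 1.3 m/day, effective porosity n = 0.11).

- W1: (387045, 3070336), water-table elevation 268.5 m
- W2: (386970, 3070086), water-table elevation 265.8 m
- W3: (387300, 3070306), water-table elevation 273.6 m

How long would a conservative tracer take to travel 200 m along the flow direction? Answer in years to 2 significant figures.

Three-point gradient (reference W1): Δ to W2 = (-75, -250, -2.7), Δ to W3 = (255, -30, +5.1).
∂h/∂x = +0.02055, ∂h/∂y = +0.004636 (det = 66000).
|∇h| = √(0.02055² + 0.004636²) = 0.02107
Seepage velocity v = K·i/n = 1.3 × 0.02107 / 0.11 = 0.249 m/day.
t = 200 / 0.249 = 803.2 days = 2.2 years.

2.2 years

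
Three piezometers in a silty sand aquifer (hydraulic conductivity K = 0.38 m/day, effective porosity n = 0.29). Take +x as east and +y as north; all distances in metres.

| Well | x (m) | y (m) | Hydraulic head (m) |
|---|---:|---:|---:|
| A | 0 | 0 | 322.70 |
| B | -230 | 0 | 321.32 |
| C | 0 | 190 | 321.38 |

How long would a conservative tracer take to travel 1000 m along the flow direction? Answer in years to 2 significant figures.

230 years

∂h/∂x = (321.32 − 322.70) / (-230 − 0) = +0.006000
∂h/∂y = (321.38 − 322.70) / (190 − 0) = -0.006947
|∇h| = √(0.006000² + -0.006947²) = 0.009179
Seepage velocity v = K·i/n = 0.38 × 0.009179 / 0.29 = 0.01203 m/day.
t = 1000 / 0.01203 = 8.313e+04 days = 228 years.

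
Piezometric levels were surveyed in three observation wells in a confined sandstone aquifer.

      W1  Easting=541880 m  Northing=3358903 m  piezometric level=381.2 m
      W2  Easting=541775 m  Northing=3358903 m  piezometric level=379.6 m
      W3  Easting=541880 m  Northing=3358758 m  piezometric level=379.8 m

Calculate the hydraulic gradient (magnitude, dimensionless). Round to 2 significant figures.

0.018

∂h/∂x = (379.6 − 381.2) / (541775 − 541880) = +0.01524
∂h/∂y = (379.8 − 381.2) / (3358758 − 3358903) = +0.009655
|∇h| = √(0.01524² + 0.009655²) = 0.01804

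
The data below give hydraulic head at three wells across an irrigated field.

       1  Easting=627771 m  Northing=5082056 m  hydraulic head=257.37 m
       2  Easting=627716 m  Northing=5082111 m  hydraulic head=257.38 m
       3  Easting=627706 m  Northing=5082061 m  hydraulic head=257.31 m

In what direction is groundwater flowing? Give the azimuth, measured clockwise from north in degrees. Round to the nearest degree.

Taking 1 as reference: 2−1 = (-55, 55, +0.01); 3−1 = (-65, 5, -0.06).
Solve a·Δx + b·Δy = Δh: det = (-55)·5 − (-65)·55 = 3300.
∂h/∂x = [(+0.01)·5 − (-0.06)·55] / 3300 = +0.001015
∂h/∂y = [(-55)·(-0.06) − (-65)·(+0.01)] / 3300 = +0.001197
Flow direction (−∇h) has components (-0.001015 E, -0.001197 N).
Azimuth = atan2(E, N) = atan2(-0.001015, -0.001197) = 220.3° ≈ 220°.

220°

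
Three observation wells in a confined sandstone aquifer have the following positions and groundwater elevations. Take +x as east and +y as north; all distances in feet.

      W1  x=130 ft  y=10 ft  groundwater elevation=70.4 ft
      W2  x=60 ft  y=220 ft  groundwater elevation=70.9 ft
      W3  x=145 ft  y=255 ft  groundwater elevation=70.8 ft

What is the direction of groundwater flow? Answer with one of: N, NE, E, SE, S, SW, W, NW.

Differences from W1: to W2 (Δx, Δy, Δh) = (-70, 210, +0.5); to W3 = (15, 245, +0.4).
Solve a·Δx + b·Δy = Δh: det = (-70)·245 − 15·210 = -20300.
∂h/∂x = [(+0.5)·245 − (+0.4)·210] / -20300 = -0.001897
∂h/∂y = [(-70)·(+0.4) − 15·(+0.5)] / -20300 = +0.001749
Flow = −∇h = (+0.001897 east, -0.001749 north), which points southeast.

SE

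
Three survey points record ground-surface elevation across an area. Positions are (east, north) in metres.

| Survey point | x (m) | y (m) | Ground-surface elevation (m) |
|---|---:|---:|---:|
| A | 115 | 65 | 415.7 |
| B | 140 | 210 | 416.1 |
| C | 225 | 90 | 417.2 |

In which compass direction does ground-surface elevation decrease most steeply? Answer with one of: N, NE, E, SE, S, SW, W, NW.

Taking A as reference: B−A = (25, 145, +0.4); C−A = (110, 25, +1.5).
Determinant of the coordinate differences = 25·25 − 110·145 = -15325.
∂z/∂x = [(+0.4)·25 − (+1.5)·145] / -15325 = +0.01354
∂z/∂y = [25·(+1.5) − 110·(+0.4)] / -15325 = +0.0004241
Steepest decrease is along −∇f = (-0.01354 E, -0.0004241 N) → west.

W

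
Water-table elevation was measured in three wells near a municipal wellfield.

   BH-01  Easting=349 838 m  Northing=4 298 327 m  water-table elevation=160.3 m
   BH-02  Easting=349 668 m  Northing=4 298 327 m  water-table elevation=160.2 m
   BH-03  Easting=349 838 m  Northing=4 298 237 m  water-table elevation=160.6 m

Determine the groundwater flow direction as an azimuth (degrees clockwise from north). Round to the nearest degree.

350°

∂h/∂x = (160.2 − 160.3) / (349668 − 349838) = +0.0005882
∂h/∂y = (160.6 − 160.3) / (4298237 − 4298327) = -0.003333
Flow direction (−∇h) has components (-0.0005882 E, +0.003333 N).
Azimuth = atan2(E, N) = atan2(-0.0005882, +0.003333) = 350.0° ≈ 350°.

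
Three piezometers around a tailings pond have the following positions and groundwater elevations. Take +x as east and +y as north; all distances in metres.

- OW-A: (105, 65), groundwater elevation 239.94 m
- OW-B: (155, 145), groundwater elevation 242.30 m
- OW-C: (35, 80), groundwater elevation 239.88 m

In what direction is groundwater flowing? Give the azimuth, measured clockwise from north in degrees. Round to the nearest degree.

Taking OW-A as reference: OW-B−OW-A = (50, 80, +2.36); OW-C−OW-A = (-70, 15, -0.06).
Determinant of the coordinate differences = 50·15 − (-70)·80 = 6350.
∂h/∂x = [(+2.36)·15 − (-0.06)·80] / 6350 = +0.006331
∂h/∂y = [50·(-0.06) − (-70)·(+2.36)] / 6350 = +0.02554
Flow direction (−∇h) has components (-0.006331 E, -0.02554 N).
Azimuth = atan2(E, N) = atan2(-0.006331, -0.02554) = 193.9° ≈ 194°.

194°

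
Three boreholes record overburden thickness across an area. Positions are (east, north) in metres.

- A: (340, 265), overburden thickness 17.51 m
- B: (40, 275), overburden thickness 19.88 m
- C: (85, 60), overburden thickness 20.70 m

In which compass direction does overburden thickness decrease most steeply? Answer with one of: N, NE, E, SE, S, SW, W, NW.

Differences from A: to B (Δx, Δy, Δh) = (-300, 10, +2.37); to C = (-255, -205, +3.19).
Solve a·Δx + b·Δy = Δd: det = (-300)·(-205) − (-255)·10 = 64050.
∂d/∂x = [(+2.37)·(-205) − (+3.19)·10] / 64050 = -0.008084
∂d/∂y = [(-300)·(+3.19) − (-255)·(+2.37)] / 64050 = -0.005506
Steepest decrease is along −∇f = (+0.008084 E, +0.005506 N) → northeast.

NE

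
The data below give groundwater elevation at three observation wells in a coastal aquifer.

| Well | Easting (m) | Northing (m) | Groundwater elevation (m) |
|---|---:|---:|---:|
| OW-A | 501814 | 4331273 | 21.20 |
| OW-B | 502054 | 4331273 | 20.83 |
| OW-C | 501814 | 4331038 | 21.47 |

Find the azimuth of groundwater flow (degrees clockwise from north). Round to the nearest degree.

∂h/∂x = (20.83 − 21.20) / (502054 − 501814) = -0.001542
∂h/∂y = (21.47 − 21.20) / (4331038 − 4331273) = -0.001149
Flow direction (−∇h) has components (+0.001542 E, +0.001149 N).
Azimuth = atan2(E, N) = atan2(+0.001542, +0.001149) = 53.3° ≈ 053°.

053°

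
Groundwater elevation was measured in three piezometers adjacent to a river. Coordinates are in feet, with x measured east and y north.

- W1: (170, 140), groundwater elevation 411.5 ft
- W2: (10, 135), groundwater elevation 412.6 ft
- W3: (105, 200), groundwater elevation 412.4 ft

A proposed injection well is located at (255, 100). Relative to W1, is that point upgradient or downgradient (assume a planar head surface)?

Taking W1 as reference: W2−W1 = (-160, -5, +1.1); W3−W1 = (-65, 60, +0.9).
Solve a·Δx + b·Δy = Δh: det = (-160)·60 − (-65)·(-5) = -9925.
∂h/∂x = [(+1.1)·60 − (+0.9)·(-5)] / -9925 = -0.007103
∂h/∂y = [(-160)·(+0.9) − (-65)·(+1.1)] / -9925 = +0.007305
Head at (255, 100) = 411.5 + (-0.007103)·(85) + (+0.007305)·(-40) = 410.60 ft.
That is lower than the 411.5 ft at W1, so the point is downgradient.

downgradient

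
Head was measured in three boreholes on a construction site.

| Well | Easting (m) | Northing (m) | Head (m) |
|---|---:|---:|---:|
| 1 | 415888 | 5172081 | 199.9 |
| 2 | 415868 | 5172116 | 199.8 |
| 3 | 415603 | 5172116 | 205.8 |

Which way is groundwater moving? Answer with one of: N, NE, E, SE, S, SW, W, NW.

NE

Taking 1 as reference: 2−1 = (-20, 35, -0.1); 3−1 = (-285, 35, +5.9).
Solve a·Δx + b·Δy = Δh: det = (-20)·35 − (-285)·35 = 9275.
∂h/∂x = [(-0.1)·35 − (+5.9)·35] / 9275 = -0.02264
∂h/∂y = [(-20)·(+5.9) − (-285)·(-0.1)] / 9275 = -0.01580
Flow = −∇h = (+0.02264 east, +0.01580 north), which points northeast.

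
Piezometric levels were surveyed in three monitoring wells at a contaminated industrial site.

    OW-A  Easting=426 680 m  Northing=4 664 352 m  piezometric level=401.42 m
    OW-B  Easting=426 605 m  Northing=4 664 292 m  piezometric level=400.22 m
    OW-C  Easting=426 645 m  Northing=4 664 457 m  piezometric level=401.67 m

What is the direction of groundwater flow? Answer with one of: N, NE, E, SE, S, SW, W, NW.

With h = a·x + b·y + c and OW-A as origin, the differences give:
  (-75)·a + (-60)·b = -1.20
  (-35)·a + 105·b = +0.25
Eliminate b (×105 and ×(-60), subtract): -9975·a = -111.000 → a = ∂h/∂x = +0.01113
Back-substitute: b = ∂h/∂y = +0.006090.
Flow = −∇h = (-0.01113 east, -0.006090 north), which points southwest.

SW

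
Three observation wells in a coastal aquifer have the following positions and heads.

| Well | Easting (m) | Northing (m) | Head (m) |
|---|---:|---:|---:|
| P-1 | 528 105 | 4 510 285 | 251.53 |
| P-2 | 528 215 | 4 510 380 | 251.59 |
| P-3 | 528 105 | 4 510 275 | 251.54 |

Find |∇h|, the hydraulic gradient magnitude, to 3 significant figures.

0.00173

Differences from P-1: to P-2 (Δx, Δy, Δh) = (110, 95, +0.06); to P-3 = (0, -10, +0.01).
Solve a·Δx + b·Δy = Δh: det = 110·(-10) − 0·95 = -1100.
∂h/∂x = [(+0.06)·(-10) − (+0.01)·95] / -1100 = +0.001409
∂h/∂y = [110·(+0.01) − 0·(+0.06)] / -1100 = -0.0010000
|∇h| = √(0.001409² + -0.0010000²) = 0.001728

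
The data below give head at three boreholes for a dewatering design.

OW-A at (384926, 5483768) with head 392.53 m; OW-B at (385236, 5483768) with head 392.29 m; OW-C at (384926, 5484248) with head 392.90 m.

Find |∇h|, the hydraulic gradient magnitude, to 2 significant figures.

0.0011

∂h/∂x = (392.29 − 392.53) / (385236 − 384926) = -0.0007742
∂h/∂y = (392.90 − 392.53) / (5484248 − 5483768) = +0.0007708
|∇h| = √(-0.0007742² + 0.0007708²) = 0.001092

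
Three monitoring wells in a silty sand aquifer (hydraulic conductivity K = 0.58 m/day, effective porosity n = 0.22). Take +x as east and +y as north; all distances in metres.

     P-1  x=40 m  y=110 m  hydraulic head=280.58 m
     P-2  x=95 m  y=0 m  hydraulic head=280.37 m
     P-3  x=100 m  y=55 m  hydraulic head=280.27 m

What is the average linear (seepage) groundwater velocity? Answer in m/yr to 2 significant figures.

With h = a·x + b·y + c and P-1 as origin, the differences give:
  55·a + (-110)·b = -0.21
  60·a + (-55)·b = -0.31
Eliminate b (×(-55) and ×(-110), subtract): 3575·a = -22.550 → a = ∂h/∂x = -0.006308
Back-substitute: b = ∂h/∂y = -0.001245.
|∇h| = √(-0.006308² + -0.001245²) = 0.00643
Seepage velocity v = K·i/n = 0.58 × 0.00643 / 0.22 = 0.01695 m/day = 6.191 m/yr.

6.2 m/yr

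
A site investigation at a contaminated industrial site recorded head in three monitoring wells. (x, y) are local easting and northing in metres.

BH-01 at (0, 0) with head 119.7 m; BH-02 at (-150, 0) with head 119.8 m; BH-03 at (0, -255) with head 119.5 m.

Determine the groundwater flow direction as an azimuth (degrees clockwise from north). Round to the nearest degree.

∂h/∂x = (119.8 − 119.7) / (-150 − 0) = -0.0006667
∂h/∂y = (119.5 − 119.7) / (-255 − 0) = +0.0007843
Flow direction (−∇h) has components (+0.0006667 E, -0.0007843 N).
Azimuth = atan2(E, N) = atan2(+0.0006667, -0.0007843) = 139.6° ≈ 140°.

140°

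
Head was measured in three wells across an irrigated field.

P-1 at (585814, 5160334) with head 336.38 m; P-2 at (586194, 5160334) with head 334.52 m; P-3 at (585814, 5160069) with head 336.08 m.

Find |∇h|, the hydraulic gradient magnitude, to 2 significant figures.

0.0050

∂h/∂x = (334.52 − 336.38) / (586194 − 585814) = -0.004895
∂h/∂y = (336.08 − 336.38) / (5160069 − 5160334) = +0.001132
|∇h| = √(-0.004895² + 0.001132²) = 0.005024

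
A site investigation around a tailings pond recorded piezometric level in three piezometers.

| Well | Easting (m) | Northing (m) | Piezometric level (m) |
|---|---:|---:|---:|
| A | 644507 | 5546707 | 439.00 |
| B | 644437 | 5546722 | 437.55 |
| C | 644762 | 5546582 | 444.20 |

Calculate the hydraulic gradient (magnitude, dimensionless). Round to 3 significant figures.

0.0210

Differences from A: to B (Δx, Δy, Δh) = (-70, 15, -1.45); to C = (255, -125, +5.20).
Determinant of the coordinate differences = (-70)·(-125) − 255·15 = 4925.
∂h/∂x = [(-1.45)·(-125) − (+5.20)·15] / 4925 = +0.02096
∂h/∂y = [(-70)·(+5.20) − 255·(-1.45)] / 4925 = +0.001168
|∇h| = √(0.02096² + 0.001168²) = 0.02099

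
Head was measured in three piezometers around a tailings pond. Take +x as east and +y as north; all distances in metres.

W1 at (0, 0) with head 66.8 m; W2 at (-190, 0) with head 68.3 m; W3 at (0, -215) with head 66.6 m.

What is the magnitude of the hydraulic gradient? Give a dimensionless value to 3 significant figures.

∂h/∂x = (68.3 − 66.8) / (-190 − 0) = -0.007895
∂h/∂y = (66.6 − 66.8) / (-215 − 0) = +0.0009302
|∇h| = √(-0.007895² + 0.0009302²) = 0.00795

0.00795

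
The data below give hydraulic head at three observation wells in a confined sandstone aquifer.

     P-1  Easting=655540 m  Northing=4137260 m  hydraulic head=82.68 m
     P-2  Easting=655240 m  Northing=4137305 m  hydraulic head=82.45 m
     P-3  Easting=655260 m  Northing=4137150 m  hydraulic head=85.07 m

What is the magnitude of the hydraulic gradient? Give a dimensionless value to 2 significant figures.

0.017

Differences from P-1: to P-2 (Δx, Δy, Δh) = (-300, 45, -0.23); to P-3 = (-280, -110, +2.39).
Solve a·Δx + b·Δy = Δh: det = (-300)·(-110) − (-280)·45 = 45600.
∂h/∂x = [(-0.23)·(-110) − (+2.39)·45] / 45600 = -0.001804
∂h/∂y = [(-300)·(+2.39) − (-280)·(-0.23)] / 45600 = -0.01714
|∇h| = √(-0.001804² + -0.01714²) = 0.01723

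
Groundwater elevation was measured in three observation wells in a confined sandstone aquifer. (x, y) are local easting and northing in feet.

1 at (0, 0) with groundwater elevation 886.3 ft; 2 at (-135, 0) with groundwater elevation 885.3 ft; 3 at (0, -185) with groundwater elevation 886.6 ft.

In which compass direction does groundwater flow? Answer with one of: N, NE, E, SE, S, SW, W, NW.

W

∂h/∂x = (885.3 − 886.3) / (-135 − 0) = +0.007407
∂h/∂y = (886.6 − 886.3) / (-185 − 0) = -0.001622
Flow = −∇h = (-0.007407 east, +0.001622 north), which points west.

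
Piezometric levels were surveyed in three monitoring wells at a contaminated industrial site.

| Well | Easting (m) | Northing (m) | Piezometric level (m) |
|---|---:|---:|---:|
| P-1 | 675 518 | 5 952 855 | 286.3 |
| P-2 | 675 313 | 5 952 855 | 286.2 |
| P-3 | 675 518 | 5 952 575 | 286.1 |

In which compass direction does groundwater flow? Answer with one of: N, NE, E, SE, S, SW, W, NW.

SW

∂h/∂x = (286.2 − 286.3) / (675313 − 675518) = +0.0004878
∂h/∂y = (286.1 − 286.3) / (5952575 − 5952855) = +0.0007143
Flow = −∇h = (-0.0004878 east, -0.0007143 north), which points southwest.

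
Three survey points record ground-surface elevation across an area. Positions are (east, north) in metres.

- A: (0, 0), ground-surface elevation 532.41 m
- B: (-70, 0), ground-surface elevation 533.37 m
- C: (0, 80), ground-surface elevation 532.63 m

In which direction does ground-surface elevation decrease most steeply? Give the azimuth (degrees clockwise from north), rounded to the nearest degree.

∂z/∂x = (533.37 − 532.41) / (-70 − 0) = -0.01371
∂z/∂y = (532.63 − 532.41) / (80 − 0) = +0.002750
Steepest decrease is along −∇f: components (+0.01371 E, -0.002750 N).
Azimuth = atan2(+0.01371, -0.002750) = 101.3° ≈ 101°.

101°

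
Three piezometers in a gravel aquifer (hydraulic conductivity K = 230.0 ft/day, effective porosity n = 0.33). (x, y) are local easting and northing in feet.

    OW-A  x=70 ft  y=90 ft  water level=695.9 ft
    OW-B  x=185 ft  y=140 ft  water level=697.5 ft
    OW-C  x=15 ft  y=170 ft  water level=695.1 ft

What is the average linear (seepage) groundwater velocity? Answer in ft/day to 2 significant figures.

9.8 ft/day

Three-point gradient (reference OW-A): Δ to OW-B = (115, 50, +1.6), Δ to OW-C = (-55, 80, -0.8).
∂h/∂x = +0.01406, ∂h/∂y = -0.0003347 (det = 11950).
|∇h| = √(0.01406² + -0.0003347²) = 0.01406
Seepage velocity v = K·i/n = 230.0 × 0.01406 / 0.33 = 9.799 ft/day.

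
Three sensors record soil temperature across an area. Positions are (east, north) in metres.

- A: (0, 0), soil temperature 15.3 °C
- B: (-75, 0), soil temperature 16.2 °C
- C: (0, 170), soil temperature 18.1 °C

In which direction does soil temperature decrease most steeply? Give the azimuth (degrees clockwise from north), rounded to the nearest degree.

∂T/∂x = (16.2 − 15.3) / (-75 − 0) = -0.01200
∂T/∂y = (18.1 − 15.3) / (170 − 0) = +0.01647
Steepest decrease is along −∇f: components (+0.01200 E, -0.01647 N).
Azimuth = atan2(+0.01200, -0.01647) = 143.9° ≈ 144°.

144°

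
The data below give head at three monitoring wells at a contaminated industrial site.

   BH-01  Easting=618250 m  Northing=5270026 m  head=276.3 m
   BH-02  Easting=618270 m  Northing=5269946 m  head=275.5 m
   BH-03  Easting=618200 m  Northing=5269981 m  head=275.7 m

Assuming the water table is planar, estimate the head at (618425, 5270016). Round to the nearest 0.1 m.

With h = a·x + b·y + c and BH-01 as origin, the differences give:
  20·a + (-80)·b = -0.8
  (-50)·a + (-45)·b = -0.6
Eliminate b (×(-45) and ×(-80), subtract): -4900·a = -12.00 → a = ∂h/∂x = +0.002449
Back-substitute: b = ∂h/∂y = +0.01061.
h(618425, 5270016) = 276.3 + (+0.002449)·(175) + (+0.01061)·(-10) = 276.3 +0.429 -0.106 = 276.622 m.

276.6 m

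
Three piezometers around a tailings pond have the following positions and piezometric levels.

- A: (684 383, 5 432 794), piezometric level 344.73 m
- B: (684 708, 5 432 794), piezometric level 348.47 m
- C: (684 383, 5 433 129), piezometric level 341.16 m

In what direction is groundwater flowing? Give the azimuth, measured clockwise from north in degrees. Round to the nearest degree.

313°

∂h/∂x = (348.47 − 344.73) / (684708 − 684383) = +0.01151
∂h/∂y = (341.16 − 344.73) / (5433129 − 5432794) = -0.01066
Flow direction (−∇h) has components (-0.01151 E, +0.01066 N).
Azimuth = atan2(E, N) = atan2(-0.01151, +0.01066) = 312.8° ≈ 313°.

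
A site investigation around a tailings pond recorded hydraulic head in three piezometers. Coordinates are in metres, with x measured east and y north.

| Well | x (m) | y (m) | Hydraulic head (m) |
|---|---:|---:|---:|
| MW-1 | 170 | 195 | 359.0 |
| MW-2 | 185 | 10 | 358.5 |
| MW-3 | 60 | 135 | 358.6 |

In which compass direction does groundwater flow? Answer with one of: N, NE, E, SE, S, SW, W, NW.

SW

Differences from MW-1: to MW-2 (Δx, Δy, Δh) = (15, -185, -0.5); to MW-3 = (-110, -60, -0.4).
Determinant of the coordinate differences = 15·(-60) − (-110)·(-185) = -21250.
∂h/∂x = [(-0.5)·(-60) − (-0.4)·(-185)] / -21250 = +0.002071
∂h/∂y = [15·(-0.4) − (-110)·(-0.5)] / -21250 = +0.002871
Flow = −∇h = (-0.002071 east, -0.002871 north), which points southwest.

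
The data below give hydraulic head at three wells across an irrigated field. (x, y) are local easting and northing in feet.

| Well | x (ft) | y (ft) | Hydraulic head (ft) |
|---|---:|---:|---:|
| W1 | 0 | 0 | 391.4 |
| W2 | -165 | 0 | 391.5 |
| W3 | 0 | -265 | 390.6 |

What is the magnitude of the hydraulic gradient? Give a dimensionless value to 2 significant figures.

0.0031

∂h/∂x = (391.5 − 391.4) / (-165 − 0) = -0.0006061
∂h/∂y = (390.6 − 391.4) / (-265 − 0) = +0.003019
|∇h| = √(-0.0006061² + 0.003019²) = 0.003079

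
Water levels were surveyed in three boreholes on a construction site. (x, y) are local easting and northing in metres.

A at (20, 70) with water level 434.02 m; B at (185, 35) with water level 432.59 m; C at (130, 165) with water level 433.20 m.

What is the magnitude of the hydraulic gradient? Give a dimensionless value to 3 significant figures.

0.00850

Taking A as reference: B−A = (165, -35, -1.43); C−A = (110, 95, -0.82).
Solve a·Δx + b·Δy = Δh: det = 165·95 − 110·(-35) = 19525.
∂h/∂x = [(-1.43)·95 − (-0.82)·(-35)] / 19525 = -0.008428
∂h/∂y = [165·(-0.82) − 110·(-1.43)] / 19525 = +0.001127
|∇h| = √(-0.008428² + 0.001127²) = 0.008503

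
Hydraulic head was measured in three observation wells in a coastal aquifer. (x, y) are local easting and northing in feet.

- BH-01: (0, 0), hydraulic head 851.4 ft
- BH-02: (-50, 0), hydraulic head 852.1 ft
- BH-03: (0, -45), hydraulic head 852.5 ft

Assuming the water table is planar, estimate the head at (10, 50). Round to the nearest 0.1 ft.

∂h/∂x = (852.1 − 851.4) / (-50 − 0) = -0.01400
∂h/∂y = (852.5 − 851.4) / (-45 − 0) = -0.02444
h(10, 50) = 851.4 + (-0.01400)·(10) + (-0.02444)·(50) = 851.4 -0.140 -1.222 = 850.038 ft.

850.0 ft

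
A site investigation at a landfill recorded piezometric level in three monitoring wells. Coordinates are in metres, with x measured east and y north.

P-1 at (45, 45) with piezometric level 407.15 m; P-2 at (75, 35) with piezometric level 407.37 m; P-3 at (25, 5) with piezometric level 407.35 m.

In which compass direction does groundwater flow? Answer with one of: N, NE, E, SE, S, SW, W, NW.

NW

Three-point gradient (reference P-1): Δ to P-2 = (30, -10, +0.22), Δ to P-3 = (-20, -40, +0.20).
∂h/∂x = +0.004857, ∂h/∂y = -0.007429 (det = -1400).
Flow = −∇h = (-0.004857 east, +0.007429 north), which points northwest.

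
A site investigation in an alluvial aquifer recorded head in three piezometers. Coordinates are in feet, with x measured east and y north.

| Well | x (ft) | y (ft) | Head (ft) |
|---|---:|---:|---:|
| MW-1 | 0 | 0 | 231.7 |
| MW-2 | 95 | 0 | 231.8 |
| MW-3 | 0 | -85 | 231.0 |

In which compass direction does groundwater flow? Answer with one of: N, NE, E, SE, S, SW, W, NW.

S

∂h/∂x = (231.8 − 231.7) / (95 − 0) = +0.001053
∂h/∂y = (231.0 − 231.7) / (-85 − 0) = +0.008235
Flow = −∇h = (-0.001053 east, -0.008235 north), which points south.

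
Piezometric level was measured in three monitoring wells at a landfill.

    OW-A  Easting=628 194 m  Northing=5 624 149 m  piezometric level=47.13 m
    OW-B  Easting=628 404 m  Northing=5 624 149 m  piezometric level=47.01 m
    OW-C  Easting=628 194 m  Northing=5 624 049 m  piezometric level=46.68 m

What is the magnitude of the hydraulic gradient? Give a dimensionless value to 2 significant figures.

∂h/∂x = (47.01 − 47.13) / (628404 − 628194) = -0.0005714
∂h/∂y = (46.68 − 47.13) / (5624049 − 5624149) = +0.004500
|∇h| = √(-0.0005714² + 0.004500²) = 0.004536

0.0045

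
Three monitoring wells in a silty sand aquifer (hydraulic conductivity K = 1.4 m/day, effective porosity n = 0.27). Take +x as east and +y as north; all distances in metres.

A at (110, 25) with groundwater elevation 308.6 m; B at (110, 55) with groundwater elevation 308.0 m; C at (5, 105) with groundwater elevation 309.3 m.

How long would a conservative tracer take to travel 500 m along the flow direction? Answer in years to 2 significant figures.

With h = a·x + b·y + c and A as origin, the differences give:
  0·a + 30·b = -0.6
  (-105)·a + 80·b = +0.7
Eliminate b (×80 and ×30, subtract): 3150·a = -69.00 → a = ∂h/∂x = -0.02190
Back-substitute: b = ∂h/∂y = -0.02000.
|∇h| = √(-0.02190² + -0.02000²) = 0.02966
Seepage velocity v = K·i/n = 1.4 × 0.02966 / 0.27 = 0.1538 m/day.
t = 500 / 0.1538 = 3251 days = 8.9 years.

8.9 years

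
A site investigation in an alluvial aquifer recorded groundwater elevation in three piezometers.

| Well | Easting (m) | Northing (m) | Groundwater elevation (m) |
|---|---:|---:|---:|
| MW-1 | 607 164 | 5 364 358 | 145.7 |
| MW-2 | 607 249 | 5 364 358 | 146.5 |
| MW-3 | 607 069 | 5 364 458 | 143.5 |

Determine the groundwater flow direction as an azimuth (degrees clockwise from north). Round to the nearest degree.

Taking MW-1 as reference: MW-2−MW-1 = (85, 0, +0.8); MW-3−MW-1 = (-95, 100, -2.2).
Determinant of the coordinate differences = 85·100 − (-95)·0 = 8500.
∂h/∂x = [(+0.8)·100 − (-2.2)·0] / 8500 = +0.009412
∂h/∂y = [85·(-2.2) − (-95)·(+0.8)] / 8500 = -0.01306
Flow direction (−∇h) has components (-0.009412 E, +0.01306 N).
Azimuth = atan2(E, N) = atan2(-0.009412, +0.01306) = 324.2° ≈ 324°.

324°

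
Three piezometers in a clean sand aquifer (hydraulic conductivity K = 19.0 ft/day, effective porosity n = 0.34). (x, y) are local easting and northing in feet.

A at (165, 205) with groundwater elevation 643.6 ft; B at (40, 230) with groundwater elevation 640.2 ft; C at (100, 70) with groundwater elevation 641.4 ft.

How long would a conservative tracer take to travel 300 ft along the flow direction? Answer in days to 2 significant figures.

190 days

With h = a·x + b·y + c and A as origin, the differences give:
  (-125)·a + 25·b = -3.4
  (-65)·a + (-135)·b = -2.2
Eliminate b (×(-135) and ×25, subtract): 18500·a = 514.00 → a = ∂h/∂x = +0.02778
Back-substitute: b = ∂h/∂y = +0.002919.
|∇h| = √(0.02778² + 0.002919²) = 0.02793
Seepage velocity v = K·i/n = 19.0 × 0.02793 / 0.34 = 1.561 ft/day.
t = 300 / 1.561 = 192.2 days.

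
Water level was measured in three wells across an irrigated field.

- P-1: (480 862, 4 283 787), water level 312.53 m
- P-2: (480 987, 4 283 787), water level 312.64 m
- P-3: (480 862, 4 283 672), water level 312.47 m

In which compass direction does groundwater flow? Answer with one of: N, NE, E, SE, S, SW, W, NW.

∂h/∂x = (312.64 − 312.53) / (480987 − 480862) = +0.0008800
∂h/∂y = (312.47 − 312.53) / (4283672 − 4283787) = +0.0005217
Flow = −∇h = (-0.0008800 east, -0.0005217 north), which points southwest.

SW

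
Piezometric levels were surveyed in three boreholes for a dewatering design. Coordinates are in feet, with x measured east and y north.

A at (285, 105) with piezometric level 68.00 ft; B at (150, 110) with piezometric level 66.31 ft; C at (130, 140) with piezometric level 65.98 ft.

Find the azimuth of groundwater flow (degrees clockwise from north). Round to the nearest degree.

282°

Differences from A: to B (Δx, Δy, Δh) = (-135, 5, -1.69); to C = (-155, 35, -2.02).
Determinant of the coordinate differences = (-135)·35 − (-155)·5 = -3950.
∂h/∂x = [(-1.69)·35 − (-2.02)·5] / -3950 = +0.01242
∂h/∂y = [(-135)·(-2.02) − (-155)·(-1.69)] / -3950 = -0.002722
Flow direction (−∇h) has components (-0.01242 E, +0.002722 N).
Azimuth = atan2(E, N) = atan2(-0.01242, +0.002722) = 282.4° ≈ 282°.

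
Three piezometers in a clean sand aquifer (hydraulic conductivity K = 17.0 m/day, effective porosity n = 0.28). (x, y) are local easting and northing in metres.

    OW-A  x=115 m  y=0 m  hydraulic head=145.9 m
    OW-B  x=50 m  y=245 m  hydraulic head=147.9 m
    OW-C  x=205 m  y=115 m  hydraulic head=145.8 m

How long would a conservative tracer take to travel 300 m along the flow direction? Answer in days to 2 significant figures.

470 days

With h = a·x + b·y + c and OW-A as origin, the differences give:
  (-65)·a + 245·b = +2.0
  90·a + 115·b = -0.1
Eliminate b (×115 and ×245, subtract): -29525·a = 254.50 → a = ∂h/∂x = -0.008620
Back-substitute: b = ∂h/∂y = +0.005876.
|∇h| = √(-0.008620² + 0.005876²) = 0.01043
Seepage velocity v = K·i/n = 17.0 × 0.01043 / 0.28 = 0.6332 m/day.
t = 300 / 0.6332 = 473.8 days.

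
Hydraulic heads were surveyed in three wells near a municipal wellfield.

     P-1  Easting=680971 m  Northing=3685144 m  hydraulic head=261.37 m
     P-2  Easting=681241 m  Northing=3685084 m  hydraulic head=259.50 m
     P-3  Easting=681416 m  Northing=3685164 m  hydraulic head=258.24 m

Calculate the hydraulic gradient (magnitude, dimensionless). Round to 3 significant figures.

Differences from P-1: to P-2 (Δx, Δy, Δh) = (270, -60, -1.87); to P-3 = (445, 20, -3.13).
Solve a·Δx + b·Δy = Δh: det = 270·20 − 445·(-60) = 32100.
∂h/∂x = [(-1.87)·20 − (-3.13)·(-60)] / 32100 = -0.007016
∂h/∂y = [270·(-3.13) − 445·(-1.87)] / 32100 = -0.0004034
|∇h| = √(-0.007016² + -0.0004034²) = 0.007028

0.00703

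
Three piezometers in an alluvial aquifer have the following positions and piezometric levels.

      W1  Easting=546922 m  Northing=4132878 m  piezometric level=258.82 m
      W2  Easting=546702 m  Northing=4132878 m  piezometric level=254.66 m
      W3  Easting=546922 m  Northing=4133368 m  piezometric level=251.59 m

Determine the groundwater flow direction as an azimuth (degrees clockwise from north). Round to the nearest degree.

308°

∂h/∂x = (254.66 − 258.82) / (546702 − 546922) = +0.01891
∂h/∂y = (251.59 − 258.82) / (4133368 − 4132878) = -0.01476
Flow direction (−∇h) has components (-0.01891 E, +0.01476 N).
Azimuth = atan2(E, N) = atan2(-0.01891, +0.01476) = 308.0° ≈ 308°.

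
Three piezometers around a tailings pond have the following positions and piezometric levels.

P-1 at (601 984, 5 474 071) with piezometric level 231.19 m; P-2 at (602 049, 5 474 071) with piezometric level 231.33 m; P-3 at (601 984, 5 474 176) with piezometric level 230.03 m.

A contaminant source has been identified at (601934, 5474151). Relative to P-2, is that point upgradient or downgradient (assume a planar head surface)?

∂h/∂x = (231.33 − 231.19) / (602049 − 601984) = +0.002154
∂h/∂y = (230.03 − 231.19) / (5474176 − 5474071) = -0.01105
Head at (601934, 5474151) = 231.19 + (+0.002154)·(-50) + (-0.01105)·(80) = 230.20 m.
That is lower than the 231.33 m at P-2, so the point is downgradient.

downgradient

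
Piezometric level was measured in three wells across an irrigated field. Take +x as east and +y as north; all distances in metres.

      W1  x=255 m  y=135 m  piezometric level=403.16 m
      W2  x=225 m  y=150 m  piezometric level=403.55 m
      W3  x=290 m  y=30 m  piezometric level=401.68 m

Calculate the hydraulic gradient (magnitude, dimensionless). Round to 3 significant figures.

0.0137

Taking W1 as reference: W2−W1 = (-30, 15, +0.39); W3−W1 = (35, -105, -1.48).
Solve a·Δx + b·Δy = Δh: det = (-30)·(-105) − 35·15 = 2625.
∂h/∂x = [(+0.39)·(-105) − (-1.48)·15] / 2625 = -0.007143
∂h/∂y = [(-30)·(-1.48) − 35·(+0.39)] / 2625 = +0.01171
|∇h| = √(-0.007143² + 0.01171²) = 0.01372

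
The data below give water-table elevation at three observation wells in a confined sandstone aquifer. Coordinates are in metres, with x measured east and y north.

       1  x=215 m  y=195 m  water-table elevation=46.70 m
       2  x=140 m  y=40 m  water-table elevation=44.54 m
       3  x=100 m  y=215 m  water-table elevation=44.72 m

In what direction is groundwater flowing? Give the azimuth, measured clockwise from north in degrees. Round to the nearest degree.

254°

Differences from 1: to 2 (Δx, Δy, Δh) = (-75, -155, -2.16); to 3 = (-115, 20, -1.98).
Solve a·Δx + b·Δy = Δh: det = (-75)·20 − (-115)·(-155) = -19325.
∂h/∂x = [(-2.16)·20 − (-1.98)·(-155)] / -19325 = +0.01812
∂h/∂y = [(-75)·(-1.98) − (-115)·(-2.16)] / -19325 = +0.005169
Flow direction (−∇h) has components (-0.01812 E, -0.005169 N).
Azimuth = atan2(E, N) = atan2(-0.01812, -0.005169) = 254.1° ≈ 254°.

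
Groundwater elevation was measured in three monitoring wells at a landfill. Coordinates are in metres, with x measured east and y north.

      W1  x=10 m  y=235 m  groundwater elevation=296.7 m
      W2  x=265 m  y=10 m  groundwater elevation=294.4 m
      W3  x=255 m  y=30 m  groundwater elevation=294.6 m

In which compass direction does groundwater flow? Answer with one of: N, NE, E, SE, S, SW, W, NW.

S

With h = a·x + b·y + c and W1 as origin, the differences give:
  255·a + (-225)·b = -2.3
  245·a + (-205)·b = -2.1
Eliminate b (×(-205) and ×(-225), subtract): 2850·a = -1.00 → a = ∂h/∂x = -0.0003509
Back-substitute: b = ∂h/∂y = +0.009825.
Flow = −∇h = (+0.0003509 east, -0.009825 north), which points south.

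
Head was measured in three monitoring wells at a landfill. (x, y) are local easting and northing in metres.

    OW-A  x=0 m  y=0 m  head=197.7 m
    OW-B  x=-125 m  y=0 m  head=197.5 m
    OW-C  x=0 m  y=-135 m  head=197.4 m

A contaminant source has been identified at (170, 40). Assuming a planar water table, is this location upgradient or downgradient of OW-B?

upgradient

∂h/∂x = (197.5 − 197.7) / (-125 − 0) = +0.001600
∂h/∂y = (197.4 − 197.7) / (-135 − 0) = +0.002222
Head at (170, 40) = 197.7 + (+0.001600)·(170) + (+0.002222)·(40) = 198.06 m.
That is higher than the 197.5 m at OW-B, so the point is upgradient.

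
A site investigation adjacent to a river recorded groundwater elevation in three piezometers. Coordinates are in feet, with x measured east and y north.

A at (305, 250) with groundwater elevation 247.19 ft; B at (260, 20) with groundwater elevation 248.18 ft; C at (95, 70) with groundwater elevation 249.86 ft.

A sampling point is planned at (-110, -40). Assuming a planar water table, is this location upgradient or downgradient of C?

With h = a·x + b·y + c and A as origin, the differences give:
  (-45)·a + (-230)·b = +0.99
  (-210)·a + (-180)·b = +2.67
Eliminate b (×(-180) and ×(-230), subtract): -40200·a = 435.900 → a = ∂h/∂x = -0.01084
Back-substitute: b = ∂h/∂y = -0.002183.
Head at (-110, -40) = 247.19 + (-0.01084)·(-415) + (-0.002183)·(-290) = 252.32 ft.
That is higher than the 249.86 ft at C, so the point is upgradient.

upgradient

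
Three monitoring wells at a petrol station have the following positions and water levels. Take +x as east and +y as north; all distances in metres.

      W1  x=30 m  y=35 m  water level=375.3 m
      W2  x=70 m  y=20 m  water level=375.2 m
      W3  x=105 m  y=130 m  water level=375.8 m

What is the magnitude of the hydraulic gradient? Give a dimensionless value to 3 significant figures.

With h = a·x + b·y + c and W1 as origin, the differences give:
  40·a + (-15)·b = -0.1
  75·a + 95·b = +0.5
Eliminate b (×95 and ×(-15), subtract): 4925·a = -2.00 → a = ∂h/∂x = -0.0004061
Back-substitute: b = ∂h/∂y = +0.005584.
|∇h| = √(-0.0004061² + 0.005584²) = 0.005599

0.00560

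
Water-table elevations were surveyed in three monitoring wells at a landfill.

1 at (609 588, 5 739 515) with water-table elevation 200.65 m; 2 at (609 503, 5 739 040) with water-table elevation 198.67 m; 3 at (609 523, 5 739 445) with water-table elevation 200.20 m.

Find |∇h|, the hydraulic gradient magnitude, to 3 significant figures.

0.00472

With h = a·x + b·y + c and 1 as origin, the differences give:
  (-85)·a + (-475)·b = -1.98
  (-65)·a + (-70)·b = -0.45
Eliminate b (×(-70) and ×(-475), subtract): -24925·a = -75.150 → a = ∂h/∂x = +0.003015
Back-substitute: b = ∂h/∂y = +0.003629.
|∇h| = √(0.003015² + 0.003629²) = 0.004718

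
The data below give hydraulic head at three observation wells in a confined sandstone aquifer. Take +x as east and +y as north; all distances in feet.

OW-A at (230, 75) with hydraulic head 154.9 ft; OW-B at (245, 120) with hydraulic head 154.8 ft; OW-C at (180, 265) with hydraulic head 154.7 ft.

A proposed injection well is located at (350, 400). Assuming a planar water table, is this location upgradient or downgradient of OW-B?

downgradient

Taking OW-A as reference: OW-B−OW-A = (15, 45, -0.1); OW-C−OW-A = (-50, 190, -0.2).
Solve a·Δx + b·Δy = Δh: det = 15·190 − (-50)·45 = 5100.
∂h/∂x = [(-0.1)·190 − (-0.2)·45] / 5100 = -0.001961
∂h/∂y = [15·(-0.2) − (-50)·(-0.1)] / 5100 = -0.001569
Head at (350, 400) = 154.9 + (-0.001961)·(120) + (-0.001569)·(325) = 154.15 ft.
That is lower than the 154.8 ft at OW-B, so the point is downgradient.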